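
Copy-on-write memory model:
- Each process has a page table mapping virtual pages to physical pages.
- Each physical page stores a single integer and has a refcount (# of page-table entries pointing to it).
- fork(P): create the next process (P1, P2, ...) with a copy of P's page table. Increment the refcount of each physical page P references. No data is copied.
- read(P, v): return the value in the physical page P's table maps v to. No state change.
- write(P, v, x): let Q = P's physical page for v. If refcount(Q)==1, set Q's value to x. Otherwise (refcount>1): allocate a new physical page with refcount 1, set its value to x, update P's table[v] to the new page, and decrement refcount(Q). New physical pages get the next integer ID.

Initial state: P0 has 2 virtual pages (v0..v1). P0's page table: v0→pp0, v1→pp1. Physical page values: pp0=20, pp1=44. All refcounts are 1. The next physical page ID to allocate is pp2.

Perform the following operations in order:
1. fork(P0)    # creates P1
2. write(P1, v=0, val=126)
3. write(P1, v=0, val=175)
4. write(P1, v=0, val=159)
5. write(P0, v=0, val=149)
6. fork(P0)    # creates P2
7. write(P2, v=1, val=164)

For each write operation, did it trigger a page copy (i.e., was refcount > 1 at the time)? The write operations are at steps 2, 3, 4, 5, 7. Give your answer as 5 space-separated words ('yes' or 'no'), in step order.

Op 1: fork(P0) -> P1. 2 ppages; refcounts: pp0:2 pp1:2
Op 2: write(P1, v0, 126). refcount(pp0)=2>1 -> COPY to pp2. 3 ppages; refcounts: pp0:1 pp1:2 pp2:1
Op 3: write(P1, v0, 175). refcount(pp2)=1 -> write in place. 3 ppages; refcounts: pp0:1 pp1:2 pp2:1
Op 4: write(P1, v0, 159). refcount(pp2)=1 -> write in place. 3 ppages; refcounts: pp0:1 pp1:2 pp2:1
Op 5: write(P0, v0, 149). refcount(pp0)=1 -> write in place. 3 ppages; refcounts: pp0:1 pp1:2 pp2:1
Op 6: fork(P0) -> P2. 3 ppages; refcounts: pp0:2 pp1:3 pp2:1
Op 7: write(P2, v1, 164). refcount(pp1)=3>1 -> COPY to pp3. 4 ppages; refcounts: pp0:2 pp1:2 pp2:1 pp3:1

yes no no no yes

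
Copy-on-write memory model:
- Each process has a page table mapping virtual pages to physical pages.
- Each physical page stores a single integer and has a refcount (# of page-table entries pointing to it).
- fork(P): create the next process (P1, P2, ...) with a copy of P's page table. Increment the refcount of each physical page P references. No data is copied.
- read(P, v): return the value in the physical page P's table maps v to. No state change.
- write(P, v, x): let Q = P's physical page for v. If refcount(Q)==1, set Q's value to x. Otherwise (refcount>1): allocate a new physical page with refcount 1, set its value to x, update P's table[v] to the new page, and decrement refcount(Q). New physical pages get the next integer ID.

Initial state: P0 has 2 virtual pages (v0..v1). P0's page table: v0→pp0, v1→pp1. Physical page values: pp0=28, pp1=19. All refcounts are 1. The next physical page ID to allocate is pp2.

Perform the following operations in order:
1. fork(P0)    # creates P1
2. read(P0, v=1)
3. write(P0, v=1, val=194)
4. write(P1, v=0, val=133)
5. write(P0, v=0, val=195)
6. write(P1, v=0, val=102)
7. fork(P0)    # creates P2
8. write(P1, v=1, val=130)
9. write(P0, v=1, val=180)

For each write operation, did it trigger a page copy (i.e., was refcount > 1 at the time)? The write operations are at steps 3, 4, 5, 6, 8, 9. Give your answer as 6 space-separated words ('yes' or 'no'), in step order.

Op 1: fork(P0) -> P1. 2 ppages; refcounts: pp0:2 pp1:2
Op 2: read(P0, v1) -> 19. No state change.
Op 3: write(P0, v1, 194). refcount(pp1)=2>1 -> COPY to pp2. 3 ppages; refcounts: pp0:2 pp1:1 pp2:1
Op 4: write(P1, v0, 133). refcount(pp0)=2>1 -> COPY to pp3. 4 ppages; refcounts: pp0:1 pp1:1 pp2:1 pp3:1
Op 5: write(P0, v0, 195). refcount(pp0)=1 -> write in place. 4 ppages; refcounts: pp0:1 pp1:1 pp2:1 pp3:1
Op 6: write(P1, v0, 102). refcount(pp3)=1 -> write in place. 4 ppages; refcounts: pp0:1 pp1:1 pp2:1 pp3:1
Op 7: fork(P0) -> P2. 4 ppages; refcounts: pp0:2 pp1:1 pp2:2 pp3:1
Op 8: write(P1, v1, 130). refcount(pp1)=1 -> write in place. 4 ppages; refcounts: pp0:2 pp1:1 pp2:2 pp3:1
Op 9: write(P0, v1, 180). refcount(pp2)=2>1 -> COPY to pp4. 5 ppages; refcounts: pp0:2 pp1:1 pp2:1 pp3:1 pp4:1

yes yes no no no yes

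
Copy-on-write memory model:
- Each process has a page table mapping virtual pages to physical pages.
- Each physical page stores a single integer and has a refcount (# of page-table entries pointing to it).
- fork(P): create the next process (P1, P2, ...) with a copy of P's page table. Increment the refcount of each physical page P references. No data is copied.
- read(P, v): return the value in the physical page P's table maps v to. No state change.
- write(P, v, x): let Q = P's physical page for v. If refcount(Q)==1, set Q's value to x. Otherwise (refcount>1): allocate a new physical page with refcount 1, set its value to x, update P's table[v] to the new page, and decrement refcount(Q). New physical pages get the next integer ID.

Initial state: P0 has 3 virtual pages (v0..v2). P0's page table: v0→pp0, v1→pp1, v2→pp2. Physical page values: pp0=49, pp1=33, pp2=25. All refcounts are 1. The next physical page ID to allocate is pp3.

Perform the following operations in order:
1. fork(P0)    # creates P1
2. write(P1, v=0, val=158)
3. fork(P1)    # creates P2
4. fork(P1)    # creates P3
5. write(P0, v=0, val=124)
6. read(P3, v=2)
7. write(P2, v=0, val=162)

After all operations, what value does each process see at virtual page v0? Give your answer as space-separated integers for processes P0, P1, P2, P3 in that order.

Op 1: fork(P0) -> P1. 3 ppages; refcounts: pp0:2 pp1:2 pp2:2
Op 2: write(P1, v0, 158). refcount(pp0)=2>1 -> COPY to pp3. 4 ppages; refcounts: pp0:1 pp1:2 pp2:2 pp3:1
Op 3: fork(P1) -> P2. 4 ppages; refcounts: pp0:1 pp1:3 pp2:3 pp3:2
Op 4: fork(P1) -> P3. 4 ppages; refcounts: pp0:1 pp1:4 pp2:4 pp3:3
Op 5: write(P0, v0, 124). refcount(pp0)=1 -> write in place. 4 ppages; refcounts: pp0:1 pp1:4 pp2:4 pp3:3
Op 6: read(P3, v2) -> 25. No state change.
Op 7: write(P2, v0, 162). refcount(pp3)=3>1 -> COPY to pp4. 5 ppages; refcounts: pp0:1 pp1:4 pp2:4 pp3:2 pp4:1
P0: v0 -> pp0 = 124
P1: v0 -> pp3 = 158
P2: v0 -> pp4 = 162
P3: v0 -> pp3 = 158

Answer: 124 158 162 158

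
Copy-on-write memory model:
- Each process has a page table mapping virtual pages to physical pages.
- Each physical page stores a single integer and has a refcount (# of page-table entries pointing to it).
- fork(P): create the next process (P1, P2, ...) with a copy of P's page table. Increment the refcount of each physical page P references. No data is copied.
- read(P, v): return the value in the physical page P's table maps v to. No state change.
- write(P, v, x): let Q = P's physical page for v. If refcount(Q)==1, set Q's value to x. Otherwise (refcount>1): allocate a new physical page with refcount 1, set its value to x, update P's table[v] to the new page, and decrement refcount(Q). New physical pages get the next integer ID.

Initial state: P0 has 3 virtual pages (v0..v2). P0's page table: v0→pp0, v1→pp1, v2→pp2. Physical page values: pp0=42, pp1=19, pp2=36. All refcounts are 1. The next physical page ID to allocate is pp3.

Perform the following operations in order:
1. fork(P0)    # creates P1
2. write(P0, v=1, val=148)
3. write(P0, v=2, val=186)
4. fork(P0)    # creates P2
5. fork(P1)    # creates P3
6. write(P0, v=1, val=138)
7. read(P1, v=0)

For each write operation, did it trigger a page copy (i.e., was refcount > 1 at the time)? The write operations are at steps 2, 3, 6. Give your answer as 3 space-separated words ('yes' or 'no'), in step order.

Op 1: fork(P0) -> P1. 3 ppages; refcounts: pp0:2 pp1:2 pp2:2
Op 2: write(P0, v1, 148). refcount(pp1)=2>1 -> COPY to pp3. 4 ppages; refcounts: pp0:2 pp1:1 pp2:2 pp3:1
Op 3: write(P0, v2, 186). refcount(pp2)=2>1 -> COPY to pp4. 5 ppages; refcounts: pp0:2 pp1:1 pp2:1 pp3:1 pp4:1
Op 4: fork(P0) -> P2. 5 ppages; refcounts: pp0:3 pp1:1 pp2:1 pp3:2 pp4:2
Op 5: fork(P1) -> P3. 5 ppages; refcounts: pp0:4 pp1:2 pp2:2 pp3:2 pp4:2
Op 6: write(P0, v1, 138). refcount(pp3)=2>1 -> COPY to pp5. 6 ppages; refcounts: pp0:4 pp1:2 pp2:2 pp3:1 pp4:2 pp5:1
Op 7: read(P1, v0) -> 42. No state change.

yes yes yes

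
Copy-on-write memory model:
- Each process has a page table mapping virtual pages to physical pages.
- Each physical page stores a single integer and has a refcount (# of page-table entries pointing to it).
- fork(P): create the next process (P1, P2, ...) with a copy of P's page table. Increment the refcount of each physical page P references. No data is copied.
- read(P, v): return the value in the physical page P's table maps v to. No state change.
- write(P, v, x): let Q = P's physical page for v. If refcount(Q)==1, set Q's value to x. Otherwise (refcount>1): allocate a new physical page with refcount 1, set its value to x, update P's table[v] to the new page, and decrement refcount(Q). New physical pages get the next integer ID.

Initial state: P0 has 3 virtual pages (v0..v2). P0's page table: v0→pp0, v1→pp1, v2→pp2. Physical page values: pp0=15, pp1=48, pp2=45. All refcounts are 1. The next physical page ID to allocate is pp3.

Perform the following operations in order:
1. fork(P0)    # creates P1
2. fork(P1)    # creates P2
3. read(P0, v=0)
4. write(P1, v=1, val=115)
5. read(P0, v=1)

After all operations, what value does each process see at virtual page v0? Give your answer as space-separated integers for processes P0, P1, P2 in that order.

Op 1: fork(P0) -> P1. 3 ppages; refcounts: pp0:2 pp1:2 pp2:2
Op 2: fork(P1) -> P2. 3 ppages; refcounts: pp0:3 pp1:3 pp2:3
Op 3: read(P0, v0) -> 15. No state change.
Op 4: write(P1, v1, 115). refcount(pp1)=3>1 -> COPY to pp3. 4 ppages; refcounts: pp0:3 pp1:2 pp2:3 pp3:1
Op 5: read(P0, v1) -> 48. No state change.
P0: v0 -> pp0 = 15
P1: v0 -> pp0 = 15
P2: v0 -> pp0 = 15

Answer: 15 15 15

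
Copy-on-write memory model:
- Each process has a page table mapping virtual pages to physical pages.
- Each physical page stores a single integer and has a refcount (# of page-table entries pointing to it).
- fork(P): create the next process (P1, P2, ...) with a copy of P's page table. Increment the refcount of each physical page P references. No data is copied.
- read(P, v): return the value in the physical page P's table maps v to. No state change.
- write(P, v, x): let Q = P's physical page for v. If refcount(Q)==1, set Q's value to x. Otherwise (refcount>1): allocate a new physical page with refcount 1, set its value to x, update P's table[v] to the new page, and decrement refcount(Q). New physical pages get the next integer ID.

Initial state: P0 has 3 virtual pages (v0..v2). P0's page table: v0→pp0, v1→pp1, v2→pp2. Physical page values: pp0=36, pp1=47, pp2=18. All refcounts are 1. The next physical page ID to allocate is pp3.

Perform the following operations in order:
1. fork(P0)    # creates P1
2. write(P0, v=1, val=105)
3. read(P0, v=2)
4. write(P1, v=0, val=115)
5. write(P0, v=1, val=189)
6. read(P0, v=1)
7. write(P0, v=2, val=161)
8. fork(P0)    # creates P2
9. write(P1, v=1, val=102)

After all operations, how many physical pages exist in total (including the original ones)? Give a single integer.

Answer: 6

Derivation:
Op 1: fork(P0) -> P1. 3 ppages; refcounts: pp0:2 pp1:2 pp2:2
Op 2: write(P0, v1, 105). refcount(pp1)=2>1 -> COPY to pp3. 4 ppages; refcounts: pp0:2 pp1:1 pp2:2 pp3:1
Op 3: read(P0, v2) -> 18. No state change.
Op 4: write(P1, v0, 115). refcount(pp0)=2>1 -> COPY to pp4. 5 ppages; refcounts: pp0:1 pp1:1 pp2:2 pp3:1 pp4:1
Op 5: write(P0, v1, 189). refcount(pp3)=1 -> write in place. 5 ppages; refcounts: pp0:1 pp1:1 pp2:2 pp3:1 pp4:1
Op 6: read(P0, v1) -> 189. No state change.
Op 7: write(P0, v2, 161). refcount(pp2)=2>1 -> COPY to pp5. 6 ppages; refcounts: pp0:1 pp1:1 pp2:1 pp3:1 pp4:1 pp5:1
Op 8: fork(P0) -> P2. 6 ppages; refcounts: pp0:2 pp1:1 pp2:1 pp3:2 pp4:1 pp5:2
Op 9: write(P1, v1, 102). refcount(pp1)=1 -> write in place. 6 ppages; refcounts: pp0:2 pp1:1 pp2:1 pp3:2 pp4:1 pp5:2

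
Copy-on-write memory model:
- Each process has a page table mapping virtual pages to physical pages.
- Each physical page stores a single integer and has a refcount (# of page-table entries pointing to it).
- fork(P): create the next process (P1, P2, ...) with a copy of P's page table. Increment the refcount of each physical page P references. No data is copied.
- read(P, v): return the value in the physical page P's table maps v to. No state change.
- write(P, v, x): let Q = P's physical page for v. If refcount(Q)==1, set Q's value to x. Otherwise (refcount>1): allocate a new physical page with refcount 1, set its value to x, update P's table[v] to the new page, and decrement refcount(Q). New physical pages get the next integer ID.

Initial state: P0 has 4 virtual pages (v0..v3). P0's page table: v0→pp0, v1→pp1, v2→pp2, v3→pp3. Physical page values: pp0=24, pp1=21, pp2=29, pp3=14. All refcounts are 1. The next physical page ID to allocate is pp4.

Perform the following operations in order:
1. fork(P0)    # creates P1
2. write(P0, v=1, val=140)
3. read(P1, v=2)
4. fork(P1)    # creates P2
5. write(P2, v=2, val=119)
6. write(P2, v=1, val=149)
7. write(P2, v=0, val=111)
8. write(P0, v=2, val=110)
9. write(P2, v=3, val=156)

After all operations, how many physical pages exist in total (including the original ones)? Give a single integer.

Answer: 10

Derivation:
Op 1: fork(P0) -> P1. 4 ppages; refcounts: pp0:2 pp1:2 pp2:2 pp3:2
Op 2: write(P0, v1, 140). refcount(pp1)=2>1 -> COPY to pp4. 5 ppages; refcounts: pp0:2 pp1:1 pp2:2 pp3:2 pp4:1
Op 3: read(P1, v2) -> 29. No state change.
Op 4: fork(P1) -> P2. 5 ppages; refcounts: pp0:3 pp1:2 pp2:3 pp3:3 pp4:1
Op 5: write(P2, v2, 119). refcount(pp2)=3>1 -> COPY to pp5. 6 ppages; refcounts: pp0:3 pp1:2 pp2:2 pp3:3 pp4:1 pp5:1
Op 6: write(P2, v1, 149). refcount(pp1)=2>1 -> COPY to pp6. 7 ppages; refcounts: pp0:3 pp1:1 pp2:2 pp3:3 pp4:1 pp5:1 pp6:1
Op 7: write(P2, v0, 111). refcount(pp0)=3>1 -> COPY to pp7. 8 ppages; refcounts: pp0:2 pp1:1 pp2:2 pp3:3 pp4:1 pp5:1 pp6:1 pp7:1
Op 8: write(P0, v2, 110). refcount(pp2)=2>1 -> COPY to pp8. 9 ppages; refcounts: pp0:2 pp1:1 pp2:1 pp3:3 pp4:1 pp5:1 pp6:1 pp7:1 pp8:1
Op 9: write(P2, v3, 156). refcount(pp3)=3>1 -> COPY to pp9. 10 ppages; refcounts: pp0:2 pp1:1 pp2:1 pp3:2 pp4:1 pp5:1 pp6:1 pp7:1 pp8:1 pp9:1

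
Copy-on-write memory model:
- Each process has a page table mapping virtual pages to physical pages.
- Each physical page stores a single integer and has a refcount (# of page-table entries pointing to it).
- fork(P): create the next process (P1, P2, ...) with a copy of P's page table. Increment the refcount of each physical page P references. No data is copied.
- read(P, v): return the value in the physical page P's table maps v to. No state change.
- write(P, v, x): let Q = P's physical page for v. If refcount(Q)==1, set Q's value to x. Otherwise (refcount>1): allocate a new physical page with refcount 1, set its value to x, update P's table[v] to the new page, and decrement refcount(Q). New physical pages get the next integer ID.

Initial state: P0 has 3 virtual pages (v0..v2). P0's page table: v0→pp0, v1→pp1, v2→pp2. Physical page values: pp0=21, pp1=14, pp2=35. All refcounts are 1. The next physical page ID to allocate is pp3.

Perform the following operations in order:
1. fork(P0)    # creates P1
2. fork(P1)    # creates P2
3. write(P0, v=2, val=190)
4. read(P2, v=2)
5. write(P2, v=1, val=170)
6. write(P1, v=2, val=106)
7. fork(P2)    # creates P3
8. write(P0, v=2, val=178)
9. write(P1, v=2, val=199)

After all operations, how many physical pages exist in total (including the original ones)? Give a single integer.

Op 1: fork(P0) -> P1. 3 ppages; refcounts: pp0:2 pp1:2 pp2:2
Op 2: fork(P1) -> P2. 3 ppages; refcounts: pp0:3 pp1:3 pp2:3
Op 3: write(P0, v2, 190). refcount(pp2)=3>1 -> COPY to pp3. 4 ppages; refcounts: pp0:3 pp1:3 pp2:2 pp3:1
Op 4: read(P2, v2) -> 35. No state change.
Op 5: write(P2, v1, 170). refcount(pp1)=3>1 -> COPY to pp4. 5 ppages; refcounts: pp0:3 pp1:2 pp2:2 pp3:1 pp4:1
Op 6: write(P1, v2, 106). refcount(pp2)=2>1 -> COPY to pp5. 6 ppages; refcounts: pp0:3 pp1:2 pp2:1 pp3:1 pp4:1 pp5:1
Op 7: fork(P2) -> P3. 6 ppages; refcounts: pp0:4 pp1:2 pp2:2 pp3:1 pp4:2 pp5:1
Op 8: write(P0, v2, 178). refcount(pp3)=1 -> write in place. 6 ppages; refcounts: pp0:4 pp1:2 pp2:2 pp3:1 pp4:2 pp5:1
Op 9: write(P1, v2, 199). refcount(pp5)=1 -> write in place. 6 ppages; refcounts: pp0:4 pp1:2 pp2:2 pp3:1 pp4:2 pp5:1

Answer: 6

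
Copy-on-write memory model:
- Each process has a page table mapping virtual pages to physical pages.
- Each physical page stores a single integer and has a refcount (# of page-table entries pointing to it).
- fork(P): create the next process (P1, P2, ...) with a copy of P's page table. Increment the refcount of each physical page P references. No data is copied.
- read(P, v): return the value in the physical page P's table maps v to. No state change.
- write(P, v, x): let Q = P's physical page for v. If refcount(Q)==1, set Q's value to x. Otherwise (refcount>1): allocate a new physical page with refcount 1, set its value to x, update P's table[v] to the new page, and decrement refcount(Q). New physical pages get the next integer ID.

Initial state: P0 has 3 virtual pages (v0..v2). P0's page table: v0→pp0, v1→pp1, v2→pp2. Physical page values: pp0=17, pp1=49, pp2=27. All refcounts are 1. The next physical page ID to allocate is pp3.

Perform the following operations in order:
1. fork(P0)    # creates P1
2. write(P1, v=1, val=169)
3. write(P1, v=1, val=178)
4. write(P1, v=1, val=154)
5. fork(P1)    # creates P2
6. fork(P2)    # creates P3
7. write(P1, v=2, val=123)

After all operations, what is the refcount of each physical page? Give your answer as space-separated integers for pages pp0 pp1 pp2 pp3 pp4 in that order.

Op 1: fork(P0) -> P1. 3 ppages; refcounts: pp0:2 pp1:2 pp2:2
Op 2: write(P1, v1, 169). refcount(pp1)=2>1 -> COPY to pp3. 4 ppages; refcounts: pp0:2 pp1:1 pp2:2 pp3:1
Op 3: write(P1, v1, 178). refcount(pp3)=1 -> write in place. 4 ppages; refcounts: pp0:2 pp1:1 pp2:2 pp3:1
Op 4: write(P1, v1, 154). refcount(pp3)=1 -> write in place. 4 ppages; refcounts: pp0:2 pp1:1 pp2:2 pp3:1
Op 5: fork(P1) -> P2. 4 ppages; refcounts: pp0:3 pp1:1 pp2:3 pp3:2
Op 6: fork(P2) -> P3. 4 ppages; refcounts: pp0:4 pp1:1 pp2:4 pp3:3
Op 7: write(P1, v2, 123). refcount(pp2)=4>1 -> COPY to pp4. 5 ppages; refcounts: pp0:4 pp1:1 pp2:3 pp3:3 pp4:1

Answer: 4 1 3 3 1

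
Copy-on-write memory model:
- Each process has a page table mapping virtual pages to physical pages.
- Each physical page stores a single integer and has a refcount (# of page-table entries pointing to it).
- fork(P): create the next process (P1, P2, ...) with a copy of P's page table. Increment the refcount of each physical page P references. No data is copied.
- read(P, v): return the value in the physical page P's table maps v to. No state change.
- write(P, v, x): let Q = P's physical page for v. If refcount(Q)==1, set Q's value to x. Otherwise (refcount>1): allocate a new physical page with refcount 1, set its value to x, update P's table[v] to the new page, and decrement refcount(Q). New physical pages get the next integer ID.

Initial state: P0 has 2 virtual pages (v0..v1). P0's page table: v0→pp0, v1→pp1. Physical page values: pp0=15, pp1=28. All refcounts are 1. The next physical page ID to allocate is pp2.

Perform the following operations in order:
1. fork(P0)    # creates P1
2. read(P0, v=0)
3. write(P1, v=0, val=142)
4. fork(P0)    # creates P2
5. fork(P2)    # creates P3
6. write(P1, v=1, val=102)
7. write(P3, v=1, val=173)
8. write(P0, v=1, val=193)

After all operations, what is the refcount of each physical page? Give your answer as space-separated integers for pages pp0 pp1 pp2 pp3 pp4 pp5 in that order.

Op 1: fork(P0) -> P1. 2 ppages; refcounts: pp0:2 pp1:2
Op 2: read(P0, v0) -> 15. No state change.
Op 3: write(P1, v0, 142). refcount(pp0)=2>1 -> COPY to pp2. 3 ppages; refcounts: pp0:1 pp1:2 pp2:1
Op 4: fork(P0) -> P2. 3 ppages; refcounts: pp0:2 pp1:3 pp2:1
Op 5: fork(P2) -> P3. 3 ppages; refcounts: pp0:3 pp1:4 pp2:1
Op 6: write(P1, v1, 102). refcount(pp1)=4>1 -> COPY to pp3. 4 ppages; refcounts: pp0:3 pp1:3 pp2:1 pp3:1
Op 7: write(P3, v1, 173). refcount(pp1)=3>1 -> COPY to pp4. 5 ppages; refcounts: pp0:3 pp1:2 pp2:1 pp3:1 pp4:1
Op 8: write(P0, v1, 193). refcount(pp1)=2>1 -> COPY to pp5. 6 ppages; refcounts: pp0:3 pp1:1 pp2:1 pp3:1 pp4:1 pp5:1

Answer: 3 1 1 1 1 1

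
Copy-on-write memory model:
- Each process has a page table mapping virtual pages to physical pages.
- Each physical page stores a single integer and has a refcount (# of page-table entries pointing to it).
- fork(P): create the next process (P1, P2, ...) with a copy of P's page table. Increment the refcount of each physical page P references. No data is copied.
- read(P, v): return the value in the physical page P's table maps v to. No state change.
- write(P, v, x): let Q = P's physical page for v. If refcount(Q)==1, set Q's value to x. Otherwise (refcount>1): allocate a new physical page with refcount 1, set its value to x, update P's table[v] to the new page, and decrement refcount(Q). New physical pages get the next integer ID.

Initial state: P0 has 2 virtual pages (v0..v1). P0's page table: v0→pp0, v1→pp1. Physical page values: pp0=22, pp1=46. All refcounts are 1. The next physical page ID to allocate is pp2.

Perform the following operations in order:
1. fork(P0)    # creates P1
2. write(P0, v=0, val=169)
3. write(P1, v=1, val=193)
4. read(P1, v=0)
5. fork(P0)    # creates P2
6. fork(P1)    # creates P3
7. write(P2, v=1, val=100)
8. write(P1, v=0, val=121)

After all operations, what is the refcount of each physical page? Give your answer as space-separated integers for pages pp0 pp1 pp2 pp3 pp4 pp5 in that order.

Op 1: fork(P0) -> P1. 2 ppages; refcounts: pp0:2 pp1:2
Op 2: write(P0, v0, 169). refcount(pp0)=2>1 -> COPY to pp2. 3 ppages; refcounts: pp0:1 pp1:2 pp2:1
Op 3: write(P1, v1, 193). refcount(pp1)=2>1 -> COPY to pp3. 4 ppages; refcounts: pp0:1 pp1:1 pp2:1 pp3:1
Op 4: read(P1, v0) -> 22. No state change.
Op 5: fork(P0) -> P2. 4 ppages; refcounts: pp0:1 pp1:2 pp2:2 pp3:1
Op 6: fork(P1) -> P3. 4 ppages; refcounts: pp0:2 pp1:2 pp2:2 pp3:2
Op 7: write(P2, v1, 100). refcount(pp1)=2>1 -> COPY to pp4. 5 ppages; refcounts: pp0:2 pp1:1 pp2:2 pp3:2 pp4:1
Op 8: write(P1, v0, 121). refcount(pp0)=2>1 -> COPY to pp5. 6 ppages; refcounts: pp0:1 pp1:1 pp2:2 pp3:2 pp4:1 pp5:1

Answer: 1 1 2 2 1 1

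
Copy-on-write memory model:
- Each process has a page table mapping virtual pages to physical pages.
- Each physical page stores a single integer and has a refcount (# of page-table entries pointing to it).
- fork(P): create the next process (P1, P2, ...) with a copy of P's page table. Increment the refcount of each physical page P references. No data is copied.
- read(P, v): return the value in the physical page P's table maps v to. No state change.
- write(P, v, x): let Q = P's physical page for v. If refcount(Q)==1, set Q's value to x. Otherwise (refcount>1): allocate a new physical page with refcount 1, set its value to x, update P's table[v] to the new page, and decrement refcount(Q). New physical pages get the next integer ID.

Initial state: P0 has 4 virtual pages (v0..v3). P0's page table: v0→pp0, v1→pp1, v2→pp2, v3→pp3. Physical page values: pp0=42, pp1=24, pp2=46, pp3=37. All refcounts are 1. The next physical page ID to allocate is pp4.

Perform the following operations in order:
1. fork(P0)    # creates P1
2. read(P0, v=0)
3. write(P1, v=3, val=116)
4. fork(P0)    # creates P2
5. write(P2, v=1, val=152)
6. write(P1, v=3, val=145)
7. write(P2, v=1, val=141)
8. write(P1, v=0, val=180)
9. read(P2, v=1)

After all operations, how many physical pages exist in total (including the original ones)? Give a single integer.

Answer: 7

Derivation:
Op 1: fork(P0) -> P1. 4 ppages; refcounts: pp0:2 pp1:2 pp2:2 pp3:2
Op 2: read(P0, v0) -> 42. No state change.
Op 3: write(P1, v3, 116). refcount(pp3)=2>1 -> COPY to pp4. 5 ppages; refcounts: pp0:2 pp1:2 pp2:2 pp3:1 pp4:1
Op 4: fork(P0) -> P2. 5 ppages; refcounts: pp0:3 pp1:3 pp2:3 pp3:2 pp4:1
Op 5: write(P2, v1, 152). refcount(pp1)=3>1 -> COPY to pp5. 6 ppages; refcounts: pp0:3 pp1:2 pp2:3 pp3:2 pp4:1 pp5:1
Op 6: write(P1, v3, 145). refcount(pp4)=1 -> write in place. 6 ppages; refcounts: pp0:3 pp1:2 pp2:3 pp3:2 pp4:1 pp5:1
Op 7: write(P2, v1, 141). refcount(pp5)=1 -> write in place. 6 ppages; refcounts: pp0:3 pp1:2 pp2:3 pp3:2 pp4:1 pp5:1
Op 8: write(P1, v0, 180). refcount(pp0)=3>1 -> COPY to pp6. 7 ppages; refcounts: pp0:2 pp1:2 pp2:3 pp3:2 pp4:1 pp5:1 pp6:1
Op 9: read(P2, v1) -> 141. No state change.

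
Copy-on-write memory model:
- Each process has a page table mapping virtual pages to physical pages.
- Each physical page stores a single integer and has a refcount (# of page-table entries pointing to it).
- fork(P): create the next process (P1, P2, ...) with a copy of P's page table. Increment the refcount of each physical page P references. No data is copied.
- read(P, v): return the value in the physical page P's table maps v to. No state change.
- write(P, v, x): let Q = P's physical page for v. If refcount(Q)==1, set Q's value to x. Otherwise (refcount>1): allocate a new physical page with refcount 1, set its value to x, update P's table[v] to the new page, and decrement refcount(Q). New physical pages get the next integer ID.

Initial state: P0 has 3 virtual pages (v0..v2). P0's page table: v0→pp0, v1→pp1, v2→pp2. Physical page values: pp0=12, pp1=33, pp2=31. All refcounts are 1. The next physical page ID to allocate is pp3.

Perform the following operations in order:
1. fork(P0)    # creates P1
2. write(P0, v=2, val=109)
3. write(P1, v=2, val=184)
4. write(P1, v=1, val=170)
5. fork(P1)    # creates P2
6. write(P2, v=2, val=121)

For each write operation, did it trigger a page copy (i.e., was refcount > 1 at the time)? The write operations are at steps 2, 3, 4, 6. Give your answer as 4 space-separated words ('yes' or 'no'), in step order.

Op 1: fork(P0) -> P1. 3 ppages; refcounts: pp0:2 pp1:2 pp2:2
Op 2: write(P0, v2, 109). refcount(pp2)=2>1 -> COPY to pp3. 4 ppages; refcounts: pp0:2 pp1:2 pp2:1 pp3:1
Op 3: write(P1, v2, 184). refcount(pp2)=1 -> write in place. 4 ppages; refcounts: pp0:2 pp1:2 pp2:1 pp3:1
Op 4: write(P1, v1, 170). refcount(pp1)=2>1 -> COPY to pp4. 5 ppages; refcounts: pp0:2 pp1:1 pp2:1 pp3:1 pp4:1
Op 5: fork(P1) -> P2. 5 ppages; refcounts: pp0:3 pp1:1 pp2:2 pp3:1 pp4:2
Op 6: write(P2, v2, 121). refcount(pp2)=2>1 -> COPY to pp5. 6 ppages; refcounts: pp0:3 pp1:1 pp2:1 pp3:1 pp4:2 pp5:1

yes no yes yes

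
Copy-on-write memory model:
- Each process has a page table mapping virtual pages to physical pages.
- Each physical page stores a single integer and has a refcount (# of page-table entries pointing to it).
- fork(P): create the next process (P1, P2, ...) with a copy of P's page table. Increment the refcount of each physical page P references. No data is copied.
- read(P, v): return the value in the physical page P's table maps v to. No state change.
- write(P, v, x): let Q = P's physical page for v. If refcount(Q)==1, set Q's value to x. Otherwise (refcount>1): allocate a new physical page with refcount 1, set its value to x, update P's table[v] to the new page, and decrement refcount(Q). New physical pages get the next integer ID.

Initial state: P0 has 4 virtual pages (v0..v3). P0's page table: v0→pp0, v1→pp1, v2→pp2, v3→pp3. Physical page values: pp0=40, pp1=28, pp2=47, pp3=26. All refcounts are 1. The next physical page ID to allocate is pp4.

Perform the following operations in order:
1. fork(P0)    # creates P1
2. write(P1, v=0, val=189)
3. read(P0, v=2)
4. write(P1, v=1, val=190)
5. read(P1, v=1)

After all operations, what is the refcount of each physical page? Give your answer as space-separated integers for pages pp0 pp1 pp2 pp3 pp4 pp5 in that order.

Op 1: fork(P0) -> P1. 4 ppages; refcounts: pp0:2 pp1:2 pp2:2 pp3:2
Op 2: write(P1, v0, 189). refcount(pp0)=2>1 -> COPY to pp4. 5 ppages; refcounts: pp0:1 pp1:2 pp2:2 pp3:2 pp4:1
Op 3: read(P0, v2) -> 47. No state change.
Op 4: write(P1, v1, 190). refcount(pp1)=2>1 -> COPY to pp5. 6 ppages; refcounts: pp0:1 pp1:1 pp2:2 pp3:2 pp4:1 pp5:1
Op 5: read(P1, v1) -> 190. No state change.

Answer: 1 1 2 2 1 1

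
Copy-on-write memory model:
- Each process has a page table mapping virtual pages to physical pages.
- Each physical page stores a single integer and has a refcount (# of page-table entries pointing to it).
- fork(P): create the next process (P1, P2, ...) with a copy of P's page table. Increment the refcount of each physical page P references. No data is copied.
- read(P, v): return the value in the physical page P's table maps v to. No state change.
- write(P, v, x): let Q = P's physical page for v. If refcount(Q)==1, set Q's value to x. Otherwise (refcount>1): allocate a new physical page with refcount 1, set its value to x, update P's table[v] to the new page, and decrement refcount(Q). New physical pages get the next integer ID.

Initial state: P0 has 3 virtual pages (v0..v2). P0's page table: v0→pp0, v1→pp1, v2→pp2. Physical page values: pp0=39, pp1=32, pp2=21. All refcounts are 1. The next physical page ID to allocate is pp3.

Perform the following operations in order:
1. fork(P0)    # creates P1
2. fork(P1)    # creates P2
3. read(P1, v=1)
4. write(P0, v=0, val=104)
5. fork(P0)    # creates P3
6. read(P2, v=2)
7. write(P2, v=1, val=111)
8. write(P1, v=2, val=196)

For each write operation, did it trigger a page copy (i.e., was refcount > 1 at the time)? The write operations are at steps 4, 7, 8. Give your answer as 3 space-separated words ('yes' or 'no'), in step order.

Op 1: fork(P0) -> P1. 3 ppages; refcounts: pp0:2 pp1:2 pp2:2
Op 2: fork(P1) -> P2. 3 ppages; refcounts: pp0:3 pp1:3 pp2:3
Op 3: read(P1, v1) -> 32. No state change.
Op 4: write(P0, v0, 104). refcount(pp0)=3>1 -> COPY to pp3. 4 ppages; refcounts: pp0:2 pp1:3 pp2:3 pp3:1
Op 5: fork(P0) -> P3. 4 ppages; refcounts: pp0:2 pp1:4 pp2:4 pp3:2
Op 6: read(P2, v2) -> 21. No state change.
Op 7: write(P2, v1, 111). refcount(pp1)=4>1 -> COPY to pp4. 5 ppages; refcounts: pp0:2 pp1:3 pp2:4 pp3:2 pp4:1
Op 8: write(P1, v2, 196). refcount(pp2)=4>1 -> COPY to pp5. 6 ppages; refcounts: pp0:2 pp1:3 pp2:3 pp3:2 pp4:1 pp5:1

yes yes yes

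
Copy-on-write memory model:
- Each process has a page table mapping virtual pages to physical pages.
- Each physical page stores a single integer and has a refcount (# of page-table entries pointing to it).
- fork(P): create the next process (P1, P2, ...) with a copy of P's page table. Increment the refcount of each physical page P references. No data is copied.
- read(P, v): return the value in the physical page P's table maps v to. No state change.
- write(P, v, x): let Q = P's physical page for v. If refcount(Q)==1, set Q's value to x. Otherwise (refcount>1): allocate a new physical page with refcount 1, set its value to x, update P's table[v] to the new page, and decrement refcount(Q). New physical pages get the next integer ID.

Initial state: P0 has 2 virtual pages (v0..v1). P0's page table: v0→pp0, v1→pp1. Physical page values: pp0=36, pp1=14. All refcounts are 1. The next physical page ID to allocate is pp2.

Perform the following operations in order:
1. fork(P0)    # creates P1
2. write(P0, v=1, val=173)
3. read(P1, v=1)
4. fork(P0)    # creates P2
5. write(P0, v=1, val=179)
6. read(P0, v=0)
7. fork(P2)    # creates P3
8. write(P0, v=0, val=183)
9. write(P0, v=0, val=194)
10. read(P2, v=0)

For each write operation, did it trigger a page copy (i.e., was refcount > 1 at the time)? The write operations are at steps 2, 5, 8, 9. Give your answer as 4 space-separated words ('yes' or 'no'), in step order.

Op 1: fork(P0) -> P1. 2 ppages; refcounts: pp0:2 pp1:2
Op 2: write(P0, v1, 173). refcount(pp1)=2>1 -> COPY to pp2. 3 ppages; refcounts: pp0:2 pp1:1 pp2:1
Op 3: read(P1, v1) -> 14. No state change.
Op 4: fork(P0) -> P2. 3 ppages; refcounts: pp0:3 pp1:1 pp2:2
Op 5: write(P0, v1, 179). refcount(pp2)=2>1 -> COPY to pp3. 4 ppages; refcounts: pp0:3 pp1:1 pp2:1 pp3:1
Op 6: read(P0, v0) -> 36. No state change.
Op 7: fork(P2) -> P3. 4 ppages; refcounts: pp0:4 pp1:1 pp2:2 pp3:1
Op 8: write(P0, v0, 183). refcount(pp0)=4>1 -> COPY to pp4. 5 ppages; refcounts: pp0:3 pp1:1 pp2:2 pp3:1 pp4:1
Op 9: write(P0, v0, 194). refcount(pp4)=1 -> write in place. 5 ppages; refcounts: pp0:3 pp1:1 pp2:2 pp3:1 pp4:1
Op 10: read(P2, v0) -> 36. No state change.

yes yes yes no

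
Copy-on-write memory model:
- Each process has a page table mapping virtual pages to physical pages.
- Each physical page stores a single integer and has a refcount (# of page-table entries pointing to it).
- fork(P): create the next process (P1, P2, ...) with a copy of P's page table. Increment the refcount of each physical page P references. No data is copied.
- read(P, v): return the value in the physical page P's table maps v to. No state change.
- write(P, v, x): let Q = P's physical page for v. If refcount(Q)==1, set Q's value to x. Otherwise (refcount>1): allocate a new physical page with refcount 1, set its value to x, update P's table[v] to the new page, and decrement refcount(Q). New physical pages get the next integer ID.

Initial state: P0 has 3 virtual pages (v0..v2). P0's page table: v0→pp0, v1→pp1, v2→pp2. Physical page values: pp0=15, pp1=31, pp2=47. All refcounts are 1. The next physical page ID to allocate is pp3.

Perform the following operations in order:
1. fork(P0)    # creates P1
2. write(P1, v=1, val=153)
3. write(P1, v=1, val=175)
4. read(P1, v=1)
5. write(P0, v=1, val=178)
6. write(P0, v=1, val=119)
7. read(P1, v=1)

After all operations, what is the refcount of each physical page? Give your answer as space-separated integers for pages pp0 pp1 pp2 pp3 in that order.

Op 1: fork(P0) -> P1. 3 ppages; refcounts: pp0:2 pp1:2 pp2:2
Op 2: write(P1, v1, 153). refcount(pp1)=2>1 -> COPY to pp3. 4 ppages; refcounts: pp0:2 pp1:1 pp2:2 pp3:1
Op 3: write(P1, v1, 175). refcount(pp3)=1 -> write in place. 4 ppages; refcounts: pp0:2 pp1:1 pp2:2 pp3:1
Op 4: read(P1, v1) -> 175. No state change.
Op 5: write(P0, v1, 178). refcount(pp1)=1 -> write in place. 4 ppages; refcounts: pp0:2 pp1:1 pp2:2 pp3:1
Op 6: write(P0, v1, 119). refcount(pp1)=1 -> write in place. 4 ppages; refcounts: pp0:2 pp1:1 pp2:2 pp3:1
Op 7: read(P1, v1) -> 175. No state change.

Answer: 2 1 2 1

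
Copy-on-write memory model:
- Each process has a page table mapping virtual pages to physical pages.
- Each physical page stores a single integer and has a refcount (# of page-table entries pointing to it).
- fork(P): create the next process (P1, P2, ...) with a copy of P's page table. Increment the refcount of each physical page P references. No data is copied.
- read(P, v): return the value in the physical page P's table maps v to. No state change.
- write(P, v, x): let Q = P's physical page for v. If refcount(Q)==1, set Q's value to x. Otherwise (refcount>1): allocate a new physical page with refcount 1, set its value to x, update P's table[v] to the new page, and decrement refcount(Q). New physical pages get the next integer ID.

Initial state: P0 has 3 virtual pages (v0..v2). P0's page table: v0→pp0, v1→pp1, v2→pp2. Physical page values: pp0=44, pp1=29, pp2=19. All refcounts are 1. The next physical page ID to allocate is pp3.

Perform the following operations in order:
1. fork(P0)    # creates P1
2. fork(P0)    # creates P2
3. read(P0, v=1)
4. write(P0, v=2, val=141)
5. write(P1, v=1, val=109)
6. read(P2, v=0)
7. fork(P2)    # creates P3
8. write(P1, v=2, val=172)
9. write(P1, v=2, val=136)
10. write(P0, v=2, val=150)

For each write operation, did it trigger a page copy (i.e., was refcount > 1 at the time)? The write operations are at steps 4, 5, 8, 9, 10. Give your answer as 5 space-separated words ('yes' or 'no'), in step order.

Op 1: fork(P0) -> P1. 3 ppages; refcounts: pp0:2 pp1:2 pp2:2
Op 2: fork(P0) -> P2. 3 ppages; refcounts: pp0:3 pp1:3 pp2:3
Op 3: read(P0, v1) -> 29. No state change.
Op 4: write(P0, v2, 141). refcount(pp2)=3>1 -> COPY to pp3. 4 ppages; refcounts: pp0:3 pp1:3 pp2:2 pp3:1
Op 5: write(P1, v1, 109). refcount(pp1)=3>1 -> COPY to pp4. 5 ppages; refcounts: pp0:3 pp1:2 pp2:2 pp3:1 pp4:1
Op 6: read(P2, v0) -> 44. No state change.
Op 7: fork(P2) -> P3. 5 ppages; refcounts: pp0:4 pp1:3 pp2:3 pp3:1 pp4:1
Op 8: write(P1, v2, 172). refcount(pp2)=3>1 -> COPY to pp5. 6 ppages; refcounts: pp0:4 pp1:3 pp2:2 pp3:1 pp4:1 pp5:1
Op 9: write(P1, v2, 136). refcount(pp5)=1 -> write in place. 6 ppages; refcounts: pp0:4 pp1:3 pp2:2 pp3:1 pp4:1 pp5:1
Op 10: write(P0, v2, 150). refcount(pp3)=1 -> write in place. 6 ppages; refcounts: pp0:4 pp1:3 pp2:2 pp3:1 pp4:1 pp5:1

yes yes yes no no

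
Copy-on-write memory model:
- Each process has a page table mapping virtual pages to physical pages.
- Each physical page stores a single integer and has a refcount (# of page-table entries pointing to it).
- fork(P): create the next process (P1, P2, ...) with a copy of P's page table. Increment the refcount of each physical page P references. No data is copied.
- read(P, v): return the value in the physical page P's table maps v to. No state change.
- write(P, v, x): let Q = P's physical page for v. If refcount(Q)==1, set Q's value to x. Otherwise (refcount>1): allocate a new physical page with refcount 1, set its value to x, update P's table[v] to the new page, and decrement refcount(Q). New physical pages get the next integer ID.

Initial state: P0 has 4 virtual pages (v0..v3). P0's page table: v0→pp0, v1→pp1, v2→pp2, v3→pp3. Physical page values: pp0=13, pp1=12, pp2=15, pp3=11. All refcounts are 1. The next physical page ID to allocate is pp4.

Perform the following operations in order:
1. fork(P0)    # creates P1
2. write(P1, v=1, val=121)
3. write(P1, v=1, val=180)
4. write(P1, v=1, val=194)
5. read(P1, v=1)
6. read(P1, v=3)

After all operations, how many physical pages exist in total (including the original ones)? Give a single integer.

Op 1: fork(P0) -> P1. 4 ppages; refcounts: pp0:2 pp1:2 pp2:2 pp3:2
Op 2: write(P1, v1, 121). refcount(pp1)=2>1 -> COPY to pp4. 5 ppages; refcounts: pp0:2 pp1:1 pp2:2 pp3:2 pp4:1
Op 3: write(P1, v1, 180). refcount(pp4)=1 -> write in place. 5 ppages; refcounts: pp0:2 pp1:1 pp2:2 pp3:2 pp4:1
Op 4: write(P1, v1, 194). refcount(pp4)=1 -> write in place. 5 ppages; refcounts: pp0:2 pp1:1 pp2:2 pp3:2 pp4:1
Op 5: read(P1, v1) -> 194. No state change.
Op 6: read(P1, v3) -> 11. No state change.

Answer: 5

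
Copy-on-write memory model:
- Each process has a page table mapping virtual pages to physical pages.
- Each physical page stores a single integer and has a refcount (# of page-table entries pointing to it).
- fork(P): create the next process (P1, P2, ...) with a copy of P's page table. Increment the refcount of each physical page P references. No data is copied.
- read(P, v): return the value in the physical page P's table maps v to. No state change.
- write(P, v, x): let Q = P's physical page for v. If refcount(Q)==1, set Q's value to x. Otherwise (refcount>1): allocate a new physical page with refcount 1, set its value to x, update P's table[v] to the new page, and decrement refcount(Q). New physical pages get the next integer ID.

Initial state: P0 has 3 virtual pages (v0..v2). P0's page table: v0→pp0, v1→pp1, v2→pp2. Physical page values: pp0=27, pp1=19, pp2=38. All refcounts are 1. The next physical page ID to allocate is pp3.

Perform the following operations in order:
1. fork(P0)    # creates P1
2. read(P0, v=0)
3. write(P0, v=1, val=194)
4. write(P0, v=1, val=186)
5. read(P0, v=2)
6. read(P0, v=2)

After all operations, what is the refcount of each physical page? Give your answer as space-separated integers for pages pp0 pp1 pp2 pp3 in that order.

Answer: 2 1 2 1

Derivation:
Op 1: fork(P0) -> P1. 3 ppages; refcounts: pp0:2 pp1:2 pp2:2
Op 2: read(P0, v0) -> 27. No state change.
Op 3: write(P0, v1, 194). refcount(pp1)=2>1 -> COPY to pp3. 4 ppages; refcounts: pp0:2 pp1:1 pp2:2 pp3:1
Op 4: write(P0, v1, 186). refcount(pp3)=1 -> write in place. 4 ppages; refcounts: pp0:2 pp1:1 pp2:2 pp3:1
Op 5: read(P0, v2) -> 38. No state change.
Op 6: read(P0, v2) -> 38. No state change.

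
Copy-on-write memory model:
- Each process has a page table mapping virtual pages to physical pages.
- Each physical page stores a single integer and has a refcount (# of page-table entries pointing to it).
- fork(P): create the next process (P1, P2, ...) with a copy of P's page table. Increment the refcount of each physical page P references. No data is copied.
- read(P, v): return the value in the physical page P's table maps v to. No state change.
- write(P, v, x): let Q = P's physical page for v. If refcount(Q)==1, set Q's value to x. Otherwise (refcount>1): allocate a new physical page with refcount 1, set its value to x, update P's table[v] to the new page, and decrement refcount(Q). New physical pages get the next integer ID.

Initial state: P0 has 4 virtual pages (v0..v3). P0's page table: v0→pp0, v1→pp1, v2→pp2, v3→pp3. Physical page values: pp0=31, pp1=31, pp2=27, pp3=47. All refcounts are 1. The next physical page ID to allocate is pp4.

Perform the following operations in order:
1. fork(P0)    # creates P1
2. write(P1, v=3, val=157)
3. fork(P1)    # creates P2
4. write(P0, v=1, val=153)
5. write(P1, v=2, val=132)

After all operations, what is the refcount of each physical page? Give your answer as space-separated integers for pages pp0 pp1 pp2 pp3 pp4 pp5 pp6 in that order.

Op 1: fork(P0) -> P1. 4 ppages; refcounts: pp0:2 pp1:2 pp2:2 pp3:2
Op 2: write(P1, v3, 157). refcount(pp3)=2>1 -> COPY to pp4. 5 ppages; refcounts: pp0:2 pp1:2 pp2:2 pp3:1 pp4:1
Op 3: fork(P1) -> P2. 5 ppages; refcounts: pp0:3 pp1:3 pp2:3 pp3:1 pp4:2
Op 4: write(P0, v1, 153). refcount(pp1)=3>1 -> COPY to pp5. 6 ppages; refcounts: pp0:3 pp1:2 pp2:3 pp3:1 pp4:2 pp5:1
Op 5: write(P1, v2, 132). refcount(pp2)=3>1 -> COPY to pp6. 7 ppages; refcounts: pp0:3 pp1:2 pp2:2 pp3:1 pp4:2 pp5:1 pp6:1

Answer: 3 2 2 1 2 1 1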